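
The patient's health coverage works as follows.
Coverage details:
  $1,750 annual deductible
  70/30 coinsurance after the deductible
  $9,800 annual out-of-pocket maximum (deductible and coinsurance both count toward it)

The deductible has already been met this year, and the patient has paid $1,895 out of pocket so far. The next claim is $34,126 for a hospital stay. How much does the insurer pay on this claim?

$26,221

The deductible is already satisfied, so the full bill goes to coinsurance.
30% of $34,126 = $10,237.80 falls to the patient.
Year-to-date out-of-pocket would reach $1,895 + $10,237.80 = $12,132.80, above the $9,800 maximum, so the patient pays only $9,800 − $1,895 = $7,905.
The plan picks up $34,126 − $7,905 = $26,221.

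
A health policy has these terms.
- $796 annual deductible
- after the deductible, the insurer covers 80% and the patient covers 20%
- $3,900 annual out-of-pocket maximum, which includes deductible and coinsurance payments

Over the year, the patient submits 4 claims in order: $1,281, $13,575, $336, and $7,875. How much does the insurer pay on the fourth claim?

$7,650.20

Bill 1, $1,281: $796 finishes the deductible; $485 goes to coinsurance; 20% of $485 = $97. Patient owes $893 (running OOP $893). Insurer: $1,281 − $893 = $388.
Bill 2, $13,575: deductible already satisfied, so patient's share is 20% × $13,575 = $2,715. Cost to patient: $2,715. OOP to date $3,608. Insurer: $13,575 − $2,715 = $10,860.
Bill 3, $336: 20% coinsurance on $336 = $67.20. Cost to patient: $67.20. OOP to date $3,675.20. Insurer: $336 − $67.20 = $268.80.
Bill 4, $7,875: 20% coinsurance on $7,875 = $1,575. That would push OOP to $5,250.20, over the $3,900 cap, so patient pays $3,900 − $3,675.20 = $224.80. Insurer: $7,875 − $224.80 = $7,650.20.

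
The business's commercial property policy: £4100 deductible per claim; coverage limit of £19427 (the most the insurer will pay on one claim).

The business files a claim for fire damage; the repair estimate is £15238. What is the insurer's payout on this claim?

After the deductible, £15238 − £4100 = £11138 remains.
£11138 ≤ £19427, so the limit doesn't bind; insurer pays £11138.

£11138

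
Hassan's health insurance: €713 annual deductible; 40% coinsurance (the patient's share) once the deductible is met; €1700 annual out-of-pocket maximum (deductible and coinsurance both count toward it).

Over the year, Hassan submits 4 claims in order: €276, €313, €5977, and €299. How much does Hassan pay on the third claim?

€1111

Claim 1 — €276: entire amount goes to the deductible. Patient owes €276 (running OOP €276).
Claim 2 — €313: fully absorbed by the deductible. Patient owes €313 (running OOP €589).
Claim 3 — €5977: €124 to deductible, leaving €5853; 40% of €5853 = €2341.20. Deductible plus coinsurance: €124 + €2341.20 = €2465.20. Adding that to €589 gives €3054.20, past the €1700 cap; patient pays only €1700 − €589 = €1111.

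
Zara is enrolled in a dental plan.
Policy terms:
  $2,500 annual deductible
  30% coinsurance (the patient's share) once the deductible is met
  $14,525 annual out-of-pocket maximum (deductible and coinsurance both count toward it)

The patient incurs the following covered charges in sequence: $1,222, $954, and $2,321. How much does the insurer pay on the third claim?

#1 ($1,222): fully absorbed by the deductible. Cost to patient: $1,222. OOP to date $1,222. Insurer: $1,222 − $1,222 = $0.
#2 ($954): all of it applies to the deductible. Patient pays $954; OOP now $2,176. Insurer: $954 − $954 = $0.
#3 ($2,321): deductible takes $324, $1,997 remains; coinsurance $1,997 × 30% = $599.10. Cost to patient: $923.10. OOP to date $3,099.10. Plan pays $2,321 − $923.10 = $1,397.90.

$1,397.90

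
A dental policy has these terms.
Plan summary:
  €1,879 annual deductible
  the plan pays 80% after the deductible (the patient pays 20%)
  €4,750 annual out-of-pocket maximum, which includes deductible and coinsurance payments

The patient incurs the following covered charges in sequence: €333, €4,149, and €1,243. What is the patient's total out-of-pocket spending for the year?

Bill 1, €333: entire amount goes to the deductible. Patient pays €333; OOP now €333.
Bill 2, €4,149: deductible takes €1,546, €2,603 remains; 20% of €2,603 = €520.60. Patient pays €2,066.60; OOP now €2,399.60.
Bill 3, €1,243: 20% coinsurance on €1,243 = €248.60. Patient pays €248.60; OOP now €2,648.20.
Total paid by the patient: €333 + €2,066.60 + €248.60 = €2,648.20.

€2,648.20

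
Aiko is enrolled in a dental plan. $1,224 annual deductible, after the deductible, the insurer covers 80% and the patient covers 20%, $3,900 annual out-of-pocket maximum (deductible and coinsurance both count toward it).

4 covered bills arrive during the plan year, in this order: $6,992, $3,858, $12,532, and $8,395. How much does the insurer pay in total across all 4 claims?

#1 ($6,992): $1,224 finishes the deductible; $5,768 goes to coinsurance; patient's 20% is $1,153.60. Patient pays $2,377.60; OOP now $2,377.60. Plan pays $6,992 − $2,377.60 = $4,614.40.
#2 ($3,858): deductible already satisfied, so patient's share is 20% × $3,858 = $771.60. Cost to patient: $771.60. OOP to date $3,149.20. Plan pays $3,858 − $771.60 = $3,086.40.
#3 ($12,532): deductible met; 20% of $12,532 = $2,506.40. That would push OOP to $5,655.60, over the $3,900 cap, so patient pays $3,900 − $3,149.20 = $750.80. Insurer: $12,532 − $750.80 = $11,781.20.
#4 ($8,395): 20% coinsurance on $8,395 = $1,679. That would push OOP to $5,579, over the $3,900 cap, so patient pays $3,900 − $3,900 = $0. Plan pays $8,395 − $0 = $8,395.
Insurer total: $4,614.40 + $3,086.40 + $11,781.20 + $8,395 = $27,877.

$27,877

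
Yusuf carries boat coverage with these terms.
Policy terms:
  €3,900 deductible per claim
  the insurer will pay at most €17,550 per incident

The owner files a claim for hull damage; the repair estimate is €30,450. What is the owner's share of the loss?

€12,900

Subtract the deductible: €30,450 − €3,900 = €26,550.
The €17,550 per-incident cap binds; insurer pays €17,550.
The owner bears the rest of the original loss: €30,450 − €17,550 = €12,900.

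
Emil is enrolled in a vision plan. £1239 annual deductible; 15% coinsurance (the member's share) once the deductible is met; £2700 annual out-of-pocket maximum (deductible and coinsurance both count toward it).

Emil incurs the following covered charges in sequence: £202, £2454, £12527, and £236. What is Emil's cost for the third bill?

Bill 1, £202: all of it applies to the deductible. Member owes £202 (running OOP £202).
Bill 2, £2454: £1037 to deductible, leaving £1417; member's 15% is £212.55. Member owes £1249.55 (running OOP £1451.55).
Bill 3, £12527: deductible met; 15% of £12527 = £1879.05. Adding that to £1451.55 gives £3330.60, past the £2700 cap; member pays only £2700 − £1451.55 = £1248.45.

£1248.45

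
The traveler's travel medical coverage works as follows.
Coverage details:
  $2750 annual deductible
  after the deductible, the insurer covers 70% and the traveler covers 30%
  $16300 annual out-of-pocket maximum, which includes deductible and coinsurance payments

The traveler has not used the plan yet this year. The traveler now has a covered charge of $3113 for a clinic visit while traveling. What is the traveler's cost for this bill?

Nothing has been paid toward the $2750 deductible, so the first $2750 of this charge is applied there.
That leaves $3113 − $2750 = $363 for coinsurance.
Coinsurance: $363 × 30% = $108.90.
So the traveler owes $2750 + $108.90 = $2858.90 before any cap.
Cumulative spending $0 + $2858.90 = $2858.90 stays under the $16300 maximum.

$2858.90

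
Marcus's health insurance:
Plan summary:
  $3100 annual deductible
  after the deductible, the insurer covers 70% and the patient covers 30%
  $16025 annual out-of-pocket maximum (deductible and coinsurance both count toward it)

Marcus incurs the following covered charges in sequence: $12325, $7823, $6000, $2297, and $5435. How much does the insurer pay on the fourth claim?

Claim 1 — $12325: $3100 to deductible, leaving $9225; 30% of $9225 = $2767.50. Patient pays $5867.50; OOP now $5867.50. Plan pays $12325 − $5867.50 = $6457.50.
Claim 2 — $7823: deductible already satisfied, so patient's share is 30% × $7823 = $2346.90. Patient pays $2346.90; OOP now $8214.40. Plan pays $7823 − $2346.90 = $5476.10.
Claim 3 — $6000: deductible met; 30% of $6000 = $1800. Cost to patient: $1800. OOP to date $10014.40. Insurer: $6000 − $1800 = $4200.
Claim 4 — $2297: deductible met; 30% of $2297 = $689.10. Cost to patient: $689.10. OOP to date $10703.50. Plan pays $2297 − $689.10 = $1607.90.

$1607.90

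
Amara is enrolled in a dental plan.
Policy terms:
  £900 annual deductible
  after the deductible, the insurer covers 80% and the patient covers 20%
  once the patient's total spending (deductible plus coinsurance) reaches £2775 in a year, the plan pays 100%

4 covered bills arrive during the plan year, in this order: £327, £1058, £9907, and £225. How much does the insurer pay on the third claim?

#1 (£327): all of it applies to the deductible. Patient owes £327 (running OOP £327). Insurer: £327 − £327 = £0.
#2 (£1058): deductible takes £573, £485 remains; 20% of £485 = £97. Patient pays £670; OOP now £997. Plan pays £1058 − £670 = £388.
#3 (£9907): 20% coinsurance on £9907 = £1981.40. That would push OOP to £2978.40, over the £2775 cap, so patient pays £2775 − £997 = £1778. Plan pays £9907 − £1778 = £8129.

£8129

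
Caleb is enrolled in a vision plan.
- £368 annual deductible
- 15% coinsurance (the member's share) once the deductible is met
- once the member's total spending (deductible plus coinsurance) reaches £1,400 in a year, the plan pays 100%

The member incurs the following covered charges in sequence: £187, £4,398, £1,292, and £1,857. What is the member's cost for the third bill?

Bill 1, £187: entire amount goes to the deductible. Member owes £187 (running OOP £187).
Bill 2, £4,398: £181 finishes the deductible; £4,217 goes to coinsurance; member's 15% is £632.55. Cost to member: £813.55. OOP to date £1,000.55.
Bill 3, £1,292: deductible already satisfied, so member's share is 15% × £1,292 = £193.80. Member owes £193.80 (running OOP £1,194.35).

£193.80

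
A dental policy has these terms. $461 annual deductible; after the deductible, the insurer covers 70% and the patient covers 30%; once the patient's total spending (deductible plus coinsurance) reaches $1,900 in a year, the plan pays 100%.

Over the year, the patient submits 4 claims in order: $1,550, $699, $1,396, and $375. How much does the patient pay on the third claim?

#1 ($1,550): $461 finishes the deductible; $1,089 goes to coinsurance; 30% of $1,089 = $326.70. Cost to patient: $787.70. OOP to date $787.70.
#2 ($699): deductible met; 30% of $699 = $209.70. Patient owes $209.70 (running OOP $997.40).
#3 ($1,396): deductible met; 30% of $1,396 = $418.80. Cost to patient: $418.80. OOP to date $1,416.20.

$418.80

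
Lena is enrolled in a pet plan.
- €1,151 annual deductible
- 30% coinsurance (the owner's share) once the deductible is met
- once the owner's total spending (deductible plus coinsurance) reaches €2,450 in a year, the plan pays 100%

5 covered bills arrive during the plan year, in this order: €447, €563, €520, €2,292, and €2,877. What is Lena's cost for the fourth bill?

Claim 1 (€447): all of it applies to the deductible. Cost to owner: €447. OOP to date €447.
Claim 2 (€563): all of it applies to the deductible. Owner owes €563 (running OOP €1,010).
Claim 3 (€520): €141 to deductible, leaving €379; owner's 30% is €113.70. Owner pays €254.70; OOP now €1,264.70.
Claim 4 (€2,292): deductible met; 30% of €2,292 = €687.60. Cost to owner: €687.60. OOP to date €1,952.30.

€687.60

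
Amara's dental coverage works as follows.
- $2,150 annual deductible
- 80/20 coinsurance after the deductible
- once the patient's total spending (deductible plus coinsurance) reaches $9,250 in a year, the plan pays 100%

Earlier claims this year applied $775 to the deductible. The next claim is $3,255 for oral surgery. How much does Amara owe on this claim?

Deductible still to meet: $2,150 − $775 = $1,375.
That leaves $3,255 − $1,375 = $1,880 for coinsurance.
Coinsurance: $1,880 × 20% = $376.
That puts the patient's cost at $1,375 + $376 = $1,751 before any cap.
Total out-of-pocket so far would be $775 + $1,751 = $2,526, below the $9,250 cap — no reduction.

$1,751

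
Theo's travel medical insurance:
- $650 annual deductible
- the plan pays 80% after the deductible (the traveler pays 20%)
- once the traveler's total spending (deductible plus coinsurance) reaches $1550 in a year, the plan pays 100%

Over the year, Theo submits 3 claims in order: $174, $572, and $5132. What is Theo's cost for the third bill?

$880.80

#1 ($174): entire amount goes to the deductible. Cost to traveler: $174. OOP to date $174.
#2 ($572): $476 to deductible, leaving $96; traveler's 20% is $19.20. Traveler owes $495.20 (running OOP $669.20).
#3 ($5132): deductible met; 20% of $5132 = $1026.40. OOP would hit $1695.60 > $1550, so the cap limits the traveler to $1550 − $669.20 = $880.80.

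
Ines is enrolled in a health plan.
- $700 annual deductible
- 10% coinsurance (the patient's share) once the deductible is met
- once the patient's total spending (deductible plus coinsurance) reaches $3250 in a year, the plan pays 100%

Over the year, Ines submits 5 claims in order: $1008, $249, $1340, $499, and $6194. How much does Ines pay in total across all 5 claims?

Claim 1 — $1008: deductible takes $700, $308 remains; 10% of $308 = $30.80. Cost to patient: $730.80. OOP to date $730.80.
Claim 2 — $249: deductible met; 10% of $249 = $24.90. Cost to patient: $24.90. OOP to date $755.70.
Claim 3 — $1340: deductible already satisfied, so patient's share is 10% × $1340 = $134. Patient pays $134; OOP now $889.70.
Claim 4 — $499: deductible met; 10% of $499 = $49.90. Cost to patient: $49.90. OOP to date $939.60.
Claim 5 — $6194: deductible already satisfied, so patient's share is 10% × $6194 = $619.40. Patient owes $619.40 (running OOP $1559).
Total paid by the patient: $730.80 + $24.90 + $134 + $49.90 + $619.40 = $1559.

$1559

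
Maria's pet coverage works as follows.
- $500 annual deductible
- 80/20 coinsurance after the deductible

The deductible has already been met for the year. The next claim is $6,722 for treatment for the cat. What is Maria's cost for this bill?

$1,344.40

With the deductible met, the entire $6,722 is subject to coinsurance.
Owner's 20% share of $6,722 is $1,344.40.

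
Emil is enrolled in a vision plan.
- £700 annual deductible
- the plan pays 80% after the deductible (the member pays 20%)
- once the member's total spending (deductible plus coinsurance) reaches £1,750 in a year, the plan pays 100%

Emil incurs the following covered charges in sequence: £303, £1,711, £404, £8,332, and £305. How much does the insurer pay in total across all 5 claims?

Claim 1 — £303: entire amount goes to the deductible. Member owes £303 (running OOP £303). Insurer: £303 − £303 = £0.
Claim 2 — £1,711: deductible takes £397, £1,314 remains; 20% of £1,314 = £262.80. Member pays £659.80; OOP now £962.80. Insurer: £1,711 − £659.80 = £1,051.20.
Claim 3 — £404: 20% coinsurance on £404 = £80.80. Cost to member: £80.80. OOP to date £1,043.60. Plan pays £404 − £80.80 = £323.20.
Claim 4 — £8,332: deductible met; 20% of £8,332 = £1,666.40. That would push OOP to £2,710, over the £1,750 cap, so member pays £1,750 − £1,043.60 = £706.40. Plan pays £8,332 − £706.40 = £7,625.60.
Claim 5 — £305: 20% coinsurance on £305 = £61. That would push OOP to £1,811, over the £1,750 cap, so member pays £1,750 − £1,750 = £0. Insurer: £305 − £0 = £305.
Insurer total = bills − member's total = £11,055 − £1,750 = £9,305.

£9,305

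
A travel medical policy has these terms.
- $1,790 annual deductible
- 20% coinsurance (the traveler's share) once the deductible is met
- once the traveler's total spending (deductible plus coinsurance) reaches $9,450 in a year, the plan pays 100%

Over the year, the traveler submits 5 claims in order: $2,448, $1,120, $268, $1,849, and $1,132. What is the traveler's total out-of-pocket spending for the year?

Claim 1 ($2,448): $1,790 finishes the deductible; $658 goes to coinsurance; coinsurance $658 × 20% = $131.60. Traveler owes $1,921.60 (running OOP $1,921.60).
Claim 2 ($1,120): 20% coinsurance on $1,120 = $224. Traveler owes $224 (running OOP $2,145.60).
Claim 3 ($268): deductible met; 20% of $268 = $53.60. Traveler owes $53.60 (running OOP $2,199.20).
Claim 4 ($1,849): deductible met; 20% of $1,849 = $369.80. Traveler pays $369.80; OOP now $2,569.
Claim 5 ($1,132): 20% coinsurance on $1,132 = $226.40. Traveler owes $226.40 (running OOP $2,795.40).
Summing the traveler's payments: $1,921.60 + $224 + $53.60 + $369.80 + $226.40 = $2,795.40.

$2,795.40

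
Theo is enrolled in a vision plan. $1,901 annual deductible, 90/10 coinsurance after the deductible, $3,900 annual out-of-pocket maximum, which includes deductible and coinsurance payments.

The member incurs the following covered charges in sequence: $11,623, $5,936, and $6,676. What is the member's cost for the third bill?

#1 ($11,623): deductible takes $1,901, $9,722 remains; 10% of $9,722 = $972.20. Cost to member: $2,873.20. OOP to date $2,873.20.
#2 ($5,936): 10% coinsurance on $5,936 = $593.60. Cost to member: $593.60. OOP to date $3,466.80.
#3 ($6,676): deductible already satisfied, so member's share is 10% × $6,676 = $667.60. That would push OOP to $4,134.40, over the $3,900 cap, so member pays $3,900 − $3,466.80 = $433.20.

$433.20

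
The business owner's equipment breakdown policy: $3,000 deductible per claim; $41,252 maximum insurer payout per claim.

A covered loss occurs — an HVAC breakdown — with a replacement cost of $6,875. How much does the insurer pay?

$3,875

After the deductible, $6,875 − $3,000 = $3,875 remains.
$3,875 ≤ $41,252, so the limit doesn't bind; insurer pays $3,875.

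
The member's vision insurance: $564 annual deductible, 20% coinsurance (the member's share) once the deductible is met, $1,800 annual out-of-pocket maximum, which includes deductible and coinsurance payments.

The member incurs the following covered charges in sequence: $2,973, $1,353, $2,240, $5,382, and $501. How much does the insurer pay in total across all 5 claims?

$10,649

#1 ($2,973): $564 to deductible, leaving $2,409; member's 20% is $481.80. Cost to member: $1,045.80. OOP to date $1,045.80. Plan pays $2,973 − $1,045.80 = $1,927.20.
#2 ($1,353): deductible already satisfied, so member's share is 20% × $1,353 = $270.60. Member owes $270.60 (running OOP $1,316.40). Plan pays $1,353 − $270.60 = $1,082.40.
#3 ($2,240): 20% coinsurance on $2,240 = $448. Member pays $448; OOP now $1,764.40. Insurer: $2,240 − $448 = $1,792.
#4 ($5,382): deductible met; 20% of $5,382 = $1,076.40. That would push OOP to $2,840.80, over the $1,800 cap, so member pays $1,800 − $1,764.40 = $35.60. Insurer: $5,382 − $35.60 = $5,346.40.
#5 ($501): 20% coinsurance on $501 = $100.20. OOP would hit $1,900.20 > $1,800, so the cap limits the member to $1,800 − $1,800 = $0. Plan pays $501 − $0 = $501.
Insurer total: $1,927.20 + $1,082.40 + $1,792 + $5,346.40 + $501 = $10,649.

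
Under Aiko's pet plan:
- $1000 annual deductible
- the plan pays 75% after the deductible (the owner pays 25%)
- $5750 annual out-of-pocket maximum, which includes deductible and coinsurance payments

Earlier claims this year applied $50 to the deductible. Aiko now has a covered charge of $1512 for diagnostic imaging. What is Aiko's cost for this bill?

$1090.50

$50 of the $1000 deductible is already met, leaving $950.
After the $950 deductible portion, $1512 − $950 = $562 is subject to coinsurance.
Coinsurance: $562 × 25% = $140.50.
So the owner owes $950 + $140.50 = $1090.50 before any cap.
Cumulative spending $50 + $1090.50 = $1140.50 stays under the $5750 maximum.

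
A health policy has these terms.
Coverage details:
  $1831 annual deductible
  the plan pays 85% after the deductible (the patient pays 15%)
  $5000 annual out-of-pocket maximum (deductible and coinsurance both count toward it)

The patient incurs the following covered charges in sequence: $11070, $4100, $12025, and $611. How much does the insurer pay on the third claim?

Claim 1 — $11070: $1831 finishes the deductible; $9239 goes to coinsurance; 15% of $9239 = $1385.85. Patient pays $3216.85; OOP now $3216.85. Insurer: $11070 − $3216.85 = $7853.15.
Claim 2 — $4100: 15% coinsurance on $4100 = $615. Patient owes $615 (running OOP $3831.85). Plan pays $4100 − $615 = $3485.
Claim 3 — $12025: deductible already satisfied, so patient's share is 15% × $12025 = $1803.75. Adding that to $3831.85 gives $5635.60, past the $5000 cap; patient pays only $5000 − $3831.85 = $1168.15. Insurer: $12025 − $1168.15 = $10856.85.

$10856.85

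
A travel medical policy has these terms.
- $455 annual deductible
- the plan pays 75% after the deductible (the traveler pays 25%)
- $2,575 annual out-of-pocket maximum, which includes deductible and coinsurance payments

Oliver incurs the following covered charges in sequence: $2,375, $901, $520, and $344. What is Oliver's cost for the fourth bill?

$86

Claim 1 — $2,375: $455 finishes the deductible; $1,920 goes to coinsurance; coinsurance $1,920 × 25% = $480. Traveler pays $935; OOP now $935.
Claim 2 — $901: deductible already satisfied, so traveler's share is 25% × $901 = $225.25. Cost to traveler: $225.25. OOP to date $1,160.25.
Claim 3 — $520: deductible met; 25% of $520 = $130. Traveler pays $130; OOP now $1,290.25.
Claim 4 — $344: deductible already satisfied, so traveler's share is 25% × $344 = $86. Traveler pays $86; OOP now $1,376.25.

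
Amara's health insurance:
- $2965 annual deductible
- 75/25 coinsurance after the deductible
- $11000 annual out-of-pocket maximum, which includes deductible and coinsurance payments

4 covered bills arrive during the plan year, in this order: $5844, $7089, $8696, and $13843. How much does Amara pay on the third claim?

$2174

Claim 1 — $5844: deductible takes $2965, $2879 remains; patient's 25% is $719.75. Cost to patient: $3684.75. OOP to date $3684.75.
Claim 2 — $7089: 25% coinsurance on $7089 = $1772.25. Patient owes $1772.25 (running OOP $5457).
Claim 3 — $8696: 25% coinsurance on $8696 = $2174. Cost to patient: $2174. OOP to date $7631.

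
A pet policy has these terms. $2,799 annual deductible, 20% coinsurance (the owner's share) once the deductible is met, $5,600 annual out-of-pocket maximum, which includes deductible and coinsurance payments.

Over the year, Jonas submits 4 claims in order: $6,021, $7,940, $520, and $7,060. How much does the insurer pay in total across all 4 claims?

Claim 1 — $6,021: $2,799 to deductible, leaving $3,222; 20% of $3,222 = $644.40. Cost to owner: $3,443.40. OOP to date $3,443.40. Plan pays $6,021 − $3,443.40 = $2,577.60.
Claim 2 — $7,940: deductible already satisfied, so owner's share is 20% × $7,940 = $1,588. Cost to owner: $1,588. OOP to date $5,031.40. Insurer: $7,940 − $1,588 = $6,352.
Claim 3 — $520: deductible already satisfied, so owner's share is 20% × $520 = $104. Owner owes $104 (running OOP $5,135.40). Plan pays $520 − $104 = $416.
Claim 4 — $7,060: deductible already satisfied, so owner's share is 20% × $7,060 = $1,412. OOP would hit $6,547.40 > $5,600, so the cap limits the owner to $5,600 − $5,135.40 = $464.60. Insurer: $7,060 − $464.60 = $6,595.40.
Insurer total = bills − owner's total = $21,541 − $5,600 = $15,941.

$15,941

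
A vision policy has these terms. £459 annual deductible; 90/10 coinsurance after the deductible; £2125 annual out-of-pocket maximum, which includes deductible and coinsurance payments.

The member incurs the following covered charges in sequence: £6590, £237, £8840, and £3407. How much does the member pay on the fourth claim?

£145.20

Bill 1, £6590: £459 to deductible, leaving £6131; 10% of £6131 = £613.10. Member owes £1072.10 (running OOP £1072.10).
Bill 2, £237: deductible already satisfied, so member's share is 10% × £237 = £23.70. Member pays £23.70; OOP now £1095.80.
Bill 3, £8840: deductible already satisfied, so member's share is 10% × £8840 = £884. Member owes £884 (running OOP £1979.80).
Bill 4, £3407: deductible already satisfied, so member's share is 10% × £3407 = £340.70. Adding that to £1979.80 gives £2320.50, past the £2125 cap; member pays only £2125 − £1979.80 = £145.20.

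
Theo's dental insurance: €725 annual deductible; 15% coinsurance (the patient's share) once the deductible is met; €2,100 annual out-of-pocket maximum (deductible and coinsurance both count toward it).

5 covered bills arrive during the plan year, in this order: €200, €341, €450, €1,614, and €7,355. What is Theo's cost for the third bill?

€223.90

Bill 1, €200: all of it applies to the deductible. Patient pays €200; OOP now €200.
Bill 2, €341: all of it applies to the deductible. Patient pays €341; OOP now €541.
Bill 3, €450: €184 to deductible, leaving €266; coinsurance €266 × 15% = €39.90. Patient owes €223.90 (running OOP €764.90).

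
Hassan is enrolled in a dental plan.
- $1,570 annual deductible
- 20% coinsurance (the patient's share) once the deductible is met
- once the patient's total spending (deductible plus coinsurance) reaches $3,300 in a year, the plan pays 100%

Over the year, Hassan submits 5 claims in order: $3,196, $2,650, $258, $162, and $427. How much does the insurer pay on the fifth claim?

$341.60

Claim 1 — $3,196: deductible takes $1,570, $1,626 remains; coinsurance $1,626 × 20% = $325.20. Patient pays $1,895.20; OOP now $1,895.20. Plan pays $3,196 − $1,895.20 = $1,300.80.
Claim 2 — $2,650: deductible already satisfied, so patient's share is 20% × $2,650 = $530. Cost to patient: $530. OOP to date $2,425.20. Insurer: $2,650 − $530 = $2,120.
Claim 3 — $258: deductible already satisfied, so patient's share is 20% × $258 = $51.60. Patient owes $51.60 (running OOP $2,476.80). Plan pays $258 − $51.60 = $206.40.
Claim 4 — $162: deductible already satisfied, so patient's share is 20% × $162 = $32.40. Patient owes $32.40 (running OOP $2,509.20). Plan pays $162 − $32.40 = $129.60.
Claim 5 — $427: deductible met; 20% of $427 = $85.40. Patient owes $85.40 (running OOP $2,594.60). Insurer: $427 − $85.40 = $341.60.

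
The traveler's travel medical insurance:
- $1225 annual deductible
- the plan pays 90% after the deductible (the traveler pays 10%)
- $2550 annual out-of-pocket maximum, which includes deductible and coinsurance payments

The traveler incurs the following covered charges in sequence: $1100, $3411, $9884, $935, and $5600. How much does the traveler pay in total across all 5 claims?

Claim 1 ($1100): fully absorbed by the deductible. Traveler owes $1100 (running OOP $1100).
Claim 2 ($3411): $125 to deductible, leaving $3286; traveler's 10% is $328.60. Traveler owes $453.60 (running OOP $1553.60).
Claim 3 ($9884): 10% coinsurance on $9884 = $988.40. Traveler pays $988.40; OOP now $2542.
Claim 4 ($935): deductible already satisfied, so traveler's share is 10% × $935 = $93.50. Adding that to $2542 gives $2635.50, past the $2550 cap; traveler pays only $2550 − $2542 = $8.
Claim 5 ($5600): 10% coinsurance on $5600 = $560. OOP would hit $3110 > $2550, so the cap limits the traveler to $2550 − $2550 = $0.
Total paid by the traveler: $1100 + $453.60 + $988.40 + $8 + $0 = $2550.

$2550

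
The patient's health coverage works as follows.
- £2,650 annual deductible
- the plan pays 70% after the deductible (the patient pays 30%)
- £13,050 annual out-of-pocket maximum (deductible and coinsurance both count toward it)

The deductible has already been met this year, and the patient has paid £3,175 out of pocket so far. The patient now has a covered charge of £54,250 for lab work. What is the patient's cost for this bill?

£9,875

With the deductible met, the entire £54,250 is subject to coinsurance.
Coinsurance: £54,250 × 30% = £16,275.
That would bring total out-of-pocket to £19,450, past the £13,050 cap. The patient is capped at £13,050 − £3,175 = £9,875 on this claim.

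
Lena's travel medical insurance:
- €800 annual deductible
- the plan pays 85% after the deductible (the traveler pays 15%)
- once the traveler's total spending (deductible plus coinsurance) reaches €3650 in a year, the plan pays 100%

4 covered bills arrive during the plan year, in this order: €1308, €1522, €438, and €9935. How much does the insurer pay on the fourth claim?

Claim 1 (€1308): €800 to deductible, leaving €508; coinsurance €508 × 15% = €76.20. Traveler owes €876.20 (running OOP €876.20). Plan pays €1308 − €876.20 = €431.80.
Claim 2 (€1522): deductible already satisfied, so traveler's share is 15% × €1522 = €228.30. Cost to traveler: €228.30. OOP to date €1104.50. Insurer: €1522 − €228.30 = €1293.70.
Claim 3 (€438): 15% coinsurance on €438 = €65.70. Cost to traveler: €65.70. OOP to date €1170.20. Insurer: €438 − €65.70 = €372.30.
Claim 4 (€9935): deductible met; 15% of €9935 = €1490.25. Cost to traveler: €1490.25. OOP to date €2660.45. Plan pays €9935 − €1490.25 = €8444.75.

€8444.75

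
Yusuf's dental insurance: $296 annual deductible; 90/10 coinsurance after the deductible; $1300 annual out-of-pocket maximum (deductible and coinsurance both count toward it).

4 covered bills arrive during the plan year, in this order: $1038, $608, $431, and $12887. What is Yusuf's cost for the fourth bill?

Claim 1 — $1038: $296 finishes the deductible; $742 goes to coinsurance; patient's 10% is $74.20. Patient pays $370.20; OOP now $370.20.
Claim 2 — $608: deductible already satisfied, so patient's share is 10% × $608 = $60.80. Cost to patient: $60.80. OOP to date $431.
Claim 3 — $431: deductible met; 10% of $431 = $43.10. Patient pays $43.10; OOP now $474.10.
Claim 4 — $12887: 10% coinsurance on $12887 = $1288.70. Adding that to $474.10 gives $1762.80, past the $1300 cap; patient pays only $1300 − $474.10 = $825.90.

$825.90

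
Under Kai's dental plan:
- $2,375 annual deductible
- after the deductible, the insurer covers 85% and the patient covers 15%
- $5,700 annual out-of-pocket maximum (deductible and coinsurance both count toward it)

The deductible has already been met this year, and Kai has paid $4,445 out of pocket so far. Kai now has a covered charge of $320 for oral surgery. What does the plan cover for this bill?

With the deductible met, the entire $320 is subject to coinsurance.
15% of $320 = $48 falls to the patient.
Year-to-date out-of-pocket becomes $4,445 + $48 = $4,493, still under the $5,700 maximum, so no cap applies.
The insurer covers the remainder: $320 − $48 = $272.

$272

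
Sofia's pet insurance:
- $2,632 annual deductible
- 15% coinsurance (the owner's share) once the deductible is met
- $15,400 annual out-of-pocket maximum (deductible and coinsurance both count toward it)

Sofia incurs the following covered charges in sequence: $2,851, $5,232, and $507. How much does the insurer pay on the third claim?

Claim 1 ($2,851): $2,632 to deductible, leaving $219; coinsurance $219 × 15% = $32.85. Owner pays $2,664.85; OOP now $2,664.85. Insurer: $2,851 − $2,664.85 = $186.15.
Claim 2 ($5,232): deductible met; 15% of $5,232 = $784.80. Owner pays $784.80; OOP now $3,449.65. Insurer: $5,232 − $784.80 = $4,447.20.
Claim 3 ($507): deductible already satisfied, so owner's share is 15% × $507 = $76.05. Cost to owner: $76.05. OOP to date $3,525.70. Insurer: $507 − $76.05 = $430.95.

$430.95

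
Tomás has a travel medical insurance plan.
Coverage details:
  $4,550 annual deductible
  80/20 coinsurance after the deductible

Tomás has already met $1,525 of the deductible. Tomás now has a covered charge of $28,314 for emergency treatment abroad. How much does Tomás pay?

$8,082.80

Remaining deductible: $4,550 − $1,525 = $3,025.
The remaining $25,289 (= $28,314 − $3,025) moves to coinsurance.
Traveler's 20% share of $25,289 is $5,057.80.
Traveler responsibility: $3,025 + $5,057.80 = $8,082.80.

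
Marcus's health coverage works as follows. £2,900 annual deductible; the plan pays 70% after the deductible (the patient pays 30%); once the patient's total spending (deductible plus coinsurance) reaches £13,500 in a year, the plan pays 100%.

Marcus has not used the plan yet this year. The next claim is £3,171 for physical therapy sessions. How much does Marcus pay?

The full £2,900 deductible is still open; £2,900 of this bill applies to it.
The remaining £271 (= £3,171 − £2,900) moves to coinsurance.
30% of £271 = £81.30 falls to the patient.
So the patient owes £2,900 + £81.30 = £2,981.30 before any cap.
Total out-of-pocket so far would be £0 + £2,981.30 = £2,981.30, below the £13,500 cap — no reduction.

£2,981.30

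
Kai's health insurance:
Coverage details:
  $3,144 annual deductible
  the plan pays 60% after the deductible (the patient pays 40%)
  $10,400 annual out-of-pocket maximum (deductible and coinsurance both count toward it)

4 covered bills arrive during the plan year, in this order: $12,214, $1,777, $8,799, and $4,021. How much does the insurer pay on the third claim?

Claim 1 — $12,214: $3,144 to deductible, leaving $9,070; patient's 40% is $3,628. Patient owes $6,772 (running OOP $6,772). Insurer: $12,214 − $6,772 = $5,442.
Claim 2 — $1,777: 40% coinsurance on $1,777 = $710.80. Patient pays $710.80; OOP now $7,482.80. Insurer: $1,777 − $710.80 = $1,066.20.
Claim 3 — $8,799: deductible met; 40% of $8,799 = $3,519.60. OOP would hit $11,002.40 > $10,400, so the cap limits the patient to $10,400 − $7,482.80 = $2,917.20. Plan pays $8,799 − $2,917.20 = $5,881.80.

$5,881.80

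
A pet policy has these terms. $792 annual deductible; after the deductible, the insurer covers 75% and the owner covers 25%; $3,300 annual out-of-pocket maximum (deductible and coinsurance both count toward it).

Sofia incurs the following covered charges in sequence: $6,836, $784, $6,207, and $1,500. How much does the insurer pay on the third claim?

#1 ($6,836): $792 finishes the deductible; $6,044 goes to coinsurance; owner's 25% is $1,511. Owner owes $2,303 (running OOP $2,303). Insurer: $6,836 − $2,303 = $4,533.
#2 ($784): deductible already satisfied, so owner's share is 25% × $784 = $196. Cost to owner: $196. OOP to date $2,499. Insurer: $784 − $196 = $588.
#3 ($6,207): deductible already satisfied, so owner's share is 25% × $6,207 = $1,551.75. That would push OOP to $4,050.75, over the $3,300 cap, so owner pays $3,300 − $2,499 = $801. Plan pays $6,207 − $801 = $5,406.

$5,406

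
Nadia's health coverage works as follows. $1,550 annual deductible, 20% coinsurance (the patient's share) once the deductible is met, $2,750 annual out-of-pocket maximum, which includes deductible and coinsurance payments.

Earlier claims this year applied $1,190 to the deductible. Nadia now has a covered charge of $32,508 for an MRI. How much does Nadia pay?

Deductible still to meet: $1,550 − $1,190 = $360.
That leaves $32,508 − $360 = $32,148 for coinsurance.
Coinsurance: $32,148 × 20% = $6,429.60.
So the patient owes $360 + $6,429.60 = $6,789.60 before any cap.
Adding $6,789.60 to the $1,190 already spent would give $7,979.60, which exceeds the $2,750 cap; the patient pays just $2,750 − $1,190 = $1,560.

$1,560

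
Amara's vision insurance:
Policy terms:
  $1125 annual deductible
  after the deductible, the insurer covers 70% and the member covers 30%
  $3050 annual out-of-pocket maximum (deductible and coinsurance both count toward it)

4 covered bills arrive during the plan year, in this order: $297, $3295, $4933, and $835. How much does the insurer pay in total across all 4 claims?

$6310

#1 ($297): all of it applies to the deductible. Member pays $297; OOP now $297. Plan pays $297 − $297 = $0.
#2 ($3295): $828 to deductible, leaving $2467; 30% of $2467 = $740.10. Member owes $1568.10 (running OOP $1865.10). Insurer: $3295 − $1568.10 = $1726.90.
#3 ($4933): deductible already satisfied, so member's share is 30% × $4933 = $1479.90. Adding that to $1865.10 gives $3345, past the $3050 cap; member pays only $3050 − $1865.10 = $1184.90. Insurer: $4933 − $1184.90 = $3748.10.
#4 ($835): 30% coinsurance on $835 = $250.50. OOP would hit $3300.50 > $3050, so the cap limits the member to $3050 − $3050 = $0. Plan pays $835 − $0 = $835.
Insurer total: $0 + $1726.90 + $3748.10 + $835 = $6310.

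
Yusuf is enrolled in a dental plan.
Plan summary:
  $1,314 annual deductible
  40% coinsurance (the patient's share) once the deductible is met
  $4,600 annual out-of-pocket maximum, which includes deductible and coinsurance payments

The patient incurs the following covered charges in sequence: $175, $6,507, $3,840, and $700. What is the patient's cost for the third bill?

#1 ($175): fully absorbed by the deductible. Patient pays $175; OOP now $175.
#2 ($6,507): $1,139 to deductible, leaving $5,368; coinsurance $5,368 × 40% = $2,147.20. Patient owes $3,286.20 (running OOP $3,461.20).
#3 ($3,840): 40% coinsurance on $3,840 = $1,536. OOP would hit $4,997.20 > $4,600, so the cap limits the patient to $4,600 − $3,461.20 = $1,138.80.

$1,138.80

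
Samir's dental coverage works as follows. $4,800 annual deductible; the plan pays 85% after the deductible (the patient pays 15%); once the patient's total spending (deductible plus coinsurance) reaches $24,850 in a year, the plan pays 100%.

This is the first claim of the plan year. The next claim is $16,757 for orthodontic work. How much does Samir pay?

$6,593.55

Deductible not yet touched, so the first $4,800 of the bill goes to the deductible.
After the $4,800 deductible portion, $16,757 − $4,800 = $11,957 is subject to coinsurance.
15% of $11,957 = $1,793.55 falls to the patient.
That puts the patient's cost at $4,800 + $1,793.55 = $6,593.55 before any cap.
Cumulative spending $0 + $6,593.55 = $6,593.55 stays under the $24,850 maximum.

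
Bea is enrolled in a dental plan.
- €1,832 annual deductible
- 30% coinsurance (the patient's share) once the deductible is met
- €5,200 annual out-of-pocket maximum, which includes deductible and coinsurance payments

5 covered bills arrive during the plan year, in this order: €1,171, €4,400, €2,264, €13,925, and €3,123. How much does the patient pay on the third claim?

Bill 1, €1,171: entire amount goes to the deductible. Cost to patient: €1,171. OOP to date €1,171.
Bill 2, €4,400: deductible takes €661, €3,739 remains; coinsurance €3,739 × 30% = €1,121.70. Patient owes €1,782.70 (running OOP €2,953.70).
Bill 3, €2,264: deductible already satisfied, so patient's share is 30% × €2,264 = €679.20. Cost to patient: €679.20. OOP to date €3,632.90.

€679.20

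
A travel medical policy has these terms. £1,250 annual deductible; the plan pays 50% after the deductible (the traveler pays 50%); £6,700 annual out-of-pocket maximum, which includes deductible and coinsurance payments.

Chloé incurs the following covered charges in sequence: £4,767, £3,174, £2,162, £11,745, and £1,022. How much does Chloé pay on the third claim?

Claim 1 — £4,767: £1,250 to deductible, leaving £3,517; coinsurance £3,517 × 50% = £1,758.50. Cost to traveler: £3,008.50. OOP to date £3,008.50.
Claim 2 — £3,174: 50% coinsurance on £3,174 = £1,587. Traveler owes £1,587 (running OOP £4,595.50).
Claim 3 — £2,162: deductible met; 50% of £2,162 = £1,081. Traveler pays £1,081; OOP now £5,676.50.

£1,081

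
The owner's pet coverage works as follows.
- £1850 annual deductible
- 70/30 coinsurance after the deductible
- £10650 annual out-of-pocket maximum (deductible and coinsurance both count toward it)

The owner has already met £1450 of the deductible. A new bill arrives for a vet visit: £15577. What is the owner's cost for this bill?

Deductible still to meet: £1850 − £1450 = £400.
That leaves £15577 − £400 = £15177 for coinsurance.
Owner's 30% share of £15177 is £4553.10.
Owner responsibility before any cap: £400 + £4553.10 = £4953.10.
Cumulative spending £1450 + £4953.10 = £6403.10 stays under the £10650 maximum.

£4953.10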